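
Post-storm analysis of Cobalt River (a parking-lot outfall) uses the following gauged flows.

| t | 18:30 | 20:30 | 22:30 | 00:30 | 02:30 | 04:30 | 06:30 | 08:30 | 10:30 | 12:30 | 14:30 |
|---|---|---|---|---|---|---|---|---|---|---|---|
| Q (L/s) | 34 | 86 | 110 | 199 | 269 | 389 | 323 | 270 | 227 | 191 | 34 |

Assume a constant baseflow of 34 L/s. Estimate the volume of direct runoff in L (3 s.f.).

Direct-runoff ordinates (Q − Q_b): 0.0, 52.0, 76.0, 165.0, 235.0, 355.0, 289.0, 236.0, 193.0, 157.0, 0.0 L/s.
ΣQ_DR = 1758 L/s.
With Δt = 2 h = 7200 s, V = ΣQ_DR · Δt = 1758 × 7200 = 1.27 × 10^7 L.

V ≈ 1.27 × 10^7 L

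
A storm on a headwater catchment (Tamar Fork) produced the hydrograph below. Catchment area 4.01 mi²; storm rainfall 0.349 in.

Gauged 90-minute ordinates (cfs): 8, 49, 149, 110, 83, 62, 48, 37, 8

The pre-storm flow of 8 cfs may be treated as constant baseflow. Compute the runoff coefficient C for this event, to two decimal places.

ΣQ_DR = 482.0 cfs; V = ΣQ_DR·Δt = 2.603 × 10^6 ft³.
Runoff depth d = V / A = 0.2794 in.
C = d / P = 0.2794 / 0.349 = 0.80.

C ≈ 0.80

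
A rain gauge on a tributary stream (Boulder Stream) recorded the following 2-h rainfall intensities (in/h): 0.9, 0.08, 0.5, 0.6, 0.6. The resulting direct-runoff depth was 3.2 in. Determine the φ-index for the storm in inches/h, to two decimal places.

Only the 4 blocks with intensity above φ contribute runoff: 0.9, 0.5, 0.6, 0.6 in/h.
Σ(I−φ)·Δt = d  ⇒  (0.9+0.5+0.6+0.6 − 4φ)·2 = 3.2
φ = (2.600 − 3.2/2) / 4 = 0.25 in/h.

φ ≈ 0.25 in/h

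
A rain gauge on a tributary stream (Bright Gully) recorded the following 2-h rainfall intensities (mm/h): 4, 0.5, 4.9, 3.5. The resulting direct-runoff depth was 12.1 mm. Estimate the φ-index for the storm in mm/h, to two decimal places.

Only the 3 blocks with intensity above φ contribute runoff: 4, 4.9, 3.5 mm/h.
Σ(I−φ)·Δt = d  ⇒  (4+4.9+3.5 − 3φ)·2 = 12.1
φ = (12.40 − 12.1/2) / 3 = 2.12 mm/h.

φ ≈ 2.12 mm/h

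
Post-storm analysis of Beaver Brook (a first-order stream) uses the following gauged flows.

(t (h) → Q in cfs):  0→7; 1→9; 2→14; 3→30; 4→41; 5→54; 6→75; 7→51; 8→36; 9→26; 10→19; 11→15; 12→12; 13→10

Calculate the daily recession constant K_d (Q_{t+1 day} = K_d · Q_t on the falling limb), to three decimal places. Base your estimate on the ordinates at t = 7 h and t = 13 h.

K_d ≈ 0.001

Between t = 7 h and t = 13 h the flow falls from 51 to 10 cfs over 6×1 h = 6 h.
Per-interval ratio K = (10/51)^(1/6) = 0.7622; K_d = K^(24/1) = 0.001.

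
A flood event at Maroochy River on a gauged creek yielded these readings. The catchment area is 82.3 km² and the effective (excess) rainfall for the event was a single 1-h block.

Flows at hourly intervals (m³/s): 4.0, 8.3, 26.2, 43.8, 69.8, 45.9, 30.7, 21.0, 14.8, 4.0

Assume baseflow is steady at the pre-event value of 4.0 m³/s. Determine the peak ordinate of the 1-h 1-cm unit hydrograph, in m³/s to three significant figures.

U_p ≈ 65.8 m³/s

Direct runoff: 0.0, 4.3, 22.2, 39.8, 65.8, 41.9, 26.7, 17.0, 10.8, 0.0 m³/s; ΣQ_DR = 228.5 m³/s, peak = 65.8 m³/s.
Runoff depth d = ΣQ_DR·Δt / A = 228.5 × 3600 / (82.3 km²) = 9.995 mm.
The 1-cm UH is the DRH scaled by (10 mm)/d, so U_p = 65.8 × 10/9.995 = 65.8 m³/s.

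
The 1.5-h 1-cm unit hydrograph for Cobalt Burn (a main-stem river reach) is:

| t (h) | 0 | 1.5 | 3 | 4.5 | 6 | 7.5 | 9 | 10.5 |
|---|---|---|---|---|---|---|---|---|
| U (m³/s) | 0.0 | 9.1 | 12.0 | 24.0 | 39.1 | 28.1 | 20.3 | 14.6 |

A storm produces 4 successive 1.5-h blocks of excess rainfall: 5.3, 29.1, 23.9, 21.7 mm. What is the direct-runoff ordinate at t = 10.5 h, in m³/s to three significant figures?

By discrete convolution, Q_j = Σ (P_i / 10 mm) · U_{j−i}.
At t = 10.5 h (j=7): Q = (5.3/10)·14.6 + (29.1/10)·20.3 + (23.9/10)·28.1 + (21.7/10)·39.1 = 219 m³/s.

Q ≈ 219 m³/s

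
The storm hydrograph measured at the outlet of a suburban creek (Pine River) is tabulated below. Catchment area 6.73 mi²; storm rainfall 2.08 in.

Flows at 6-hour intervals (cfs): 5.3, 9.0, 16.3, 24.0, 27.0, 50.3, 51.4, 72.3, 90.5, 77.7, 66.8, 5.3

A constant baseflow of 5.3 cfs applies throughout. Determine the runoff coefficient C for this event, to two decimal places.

C ≈ 0.29

ΣQ_DR = 432.3 cfs; V = ΣQ_DR·Δt = 9.338 × 10^6 ft³.
Runoff depth d = V / A = 0.5972 in.
C = d / P = 0.5972 / 2.08 = 0.29.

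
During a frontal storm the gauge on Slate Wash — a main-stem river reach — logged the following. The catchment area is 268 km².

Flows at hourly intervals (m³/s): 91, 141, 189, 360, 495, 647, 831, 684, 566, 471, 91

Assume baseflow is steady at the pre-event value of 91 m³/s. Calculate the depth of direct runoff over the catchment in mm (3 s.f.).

d ≈ 47.9 mm

Direct runoff: 0.0, 50.0, 98.0, 269.0, 404.0, 556.0, 740.0, 593.0, 475.0, 380.0, 0.0 m³/s; ΣQ_DR = 3565 m³/s.
V = ΣQ_DR · Δt = 3565 × 3600 s = 1.283 × 10^7 m³.
Over A = 268 km², depth = V / A = 47.9 mm.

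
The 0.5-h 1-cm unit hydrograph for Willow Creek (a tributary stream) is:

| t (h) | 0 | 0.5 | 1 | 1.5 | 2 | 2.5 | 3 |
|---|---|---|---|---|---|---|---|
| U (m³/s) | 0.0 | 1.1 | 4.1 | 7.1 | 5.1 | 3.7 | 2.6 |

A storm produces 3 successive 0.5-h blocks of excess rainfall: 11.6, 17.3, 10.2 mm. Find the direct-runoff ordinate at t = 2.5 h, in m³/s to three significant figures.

Q ≈ 20.4 m³/s

By discrete convolution, Q_j = Σ (P_i / 10 mm) · U_{j−i}.
At t = 2.5 h (j=5): Q = (11.6/10)·3.7 + (17.3/10)·5.1 + (10.2/10)·7.1 = 20.4 m³/s.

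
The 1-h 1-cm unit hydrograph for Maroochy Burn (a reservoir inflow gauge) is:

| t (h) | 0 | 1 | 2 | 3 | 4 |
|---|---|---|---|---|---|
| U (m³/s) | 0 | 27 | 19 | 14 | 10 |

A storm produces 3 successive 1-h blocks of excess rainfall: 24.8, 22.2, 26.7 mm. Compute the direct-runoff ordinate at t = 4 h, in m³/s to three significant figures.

Q ≈ 107 m³/s

By discrete convolution, Q_j = Σ (P_i / 10 mm) · U_{j−i}.
At t = 4 h (j=4): Q = (24.8/10)·10 + (22.2/10)·14 + (26.7/10)·19 = 107 m³/s.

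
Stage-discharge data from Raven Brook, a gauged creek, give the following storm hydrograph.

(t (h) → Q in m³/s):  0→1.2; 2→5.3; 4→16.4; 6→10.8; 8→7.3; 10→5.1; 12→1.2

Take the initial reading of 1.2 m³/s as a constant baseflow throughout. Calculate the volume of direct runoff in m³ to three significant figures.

V ≈ 2.80 × 10^5 m³

Direct-runoff ordinates (Q − Q_b): 0.0, 4.1, 15.2, 9.6, 6.1, 3.9, 0.0 m³/s.
ΣQ_DR = 38.90 m³/s.
With Δt = 2 h = 7200 s, V = ΣQ_DR · Δt = 38.90 × 7200 = 2.80 × 10^5 m³.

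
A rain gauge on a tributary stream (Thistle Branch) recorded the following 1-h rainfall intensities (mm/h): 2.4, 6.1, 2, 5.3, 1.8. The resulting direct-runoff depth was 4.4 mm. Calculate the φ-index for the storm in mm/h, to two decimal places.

φ ≈ 3.50 mm/h

Only the 2 blocks with intensity above φ contribute runoff: 6.1, 5.3 mm/h.
Σ(I−φ)·Δt = d  ⇒  (6.1+5.3 − 2φ)·1 = 4.4
φ = (11.40 − 4.4/1) / 2 = 3.50 mm/h.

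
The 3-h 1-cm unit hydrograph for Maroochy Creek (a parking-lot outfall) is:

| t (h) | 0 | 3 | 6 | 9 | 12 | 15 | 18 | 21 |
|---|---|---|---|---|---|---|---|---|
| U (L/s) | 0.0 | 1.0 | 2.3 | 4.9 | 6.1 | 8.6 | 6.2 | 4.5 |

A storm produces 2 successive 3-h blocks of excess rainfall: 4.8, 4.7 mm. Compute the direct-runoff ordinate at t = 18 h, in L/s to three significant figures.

By discrete convolution, Q_j = Σ (P_i / 10 mm) · U_{j−i}.
At t = 18 h (j=6): Q = (4.8/10)·6.2 + (4.7/10)·8.6 = 7.02 L/s.

Q ≈ 7.02 L/s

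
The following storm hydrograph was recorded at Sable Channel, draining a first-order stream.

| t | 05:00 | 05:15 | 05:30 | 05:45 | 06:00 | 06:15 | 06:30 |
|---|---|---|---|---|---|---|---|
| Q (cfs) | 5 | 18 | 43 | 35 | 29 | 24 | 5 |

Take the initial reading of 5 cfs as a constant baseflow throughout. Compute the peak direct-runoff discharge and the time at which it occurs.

Q_p = 38.0 cfs at t = 05:30

Subtracting baseflow gives direct-runoff ordinates: 0.0, 13.0, 38.0, 30.0, 24.0, 19.0, 0.0 cfs.
The maximum is 38.0 cfs, occurring at the reading for t = 05:30.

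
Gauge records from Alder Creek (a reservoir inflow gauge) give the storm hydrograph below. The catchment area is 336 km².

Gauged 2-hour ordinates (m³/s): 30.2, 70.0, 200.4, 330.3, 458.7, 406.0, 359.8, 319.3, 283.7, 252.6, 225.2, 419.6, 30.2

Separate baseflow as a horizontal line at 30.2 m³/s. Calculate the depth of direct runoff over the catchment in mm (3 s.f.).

Direct runoff: 0.0, 39.8, 170.2, 300.1, 428.5, 375.8, 329.6, 289.1, 253.5, 222.4, 195.0, 389.4, 0.0 m³/s; ΣQ_DR = 2993 m³/s.
V = ΣQ_DR · Δt = 2993 × 7200 s = 2.155 × 10^7 m³.
Over A = 336 km², depth = V / A = 64.1 mm.

d ≈ 64.1 mm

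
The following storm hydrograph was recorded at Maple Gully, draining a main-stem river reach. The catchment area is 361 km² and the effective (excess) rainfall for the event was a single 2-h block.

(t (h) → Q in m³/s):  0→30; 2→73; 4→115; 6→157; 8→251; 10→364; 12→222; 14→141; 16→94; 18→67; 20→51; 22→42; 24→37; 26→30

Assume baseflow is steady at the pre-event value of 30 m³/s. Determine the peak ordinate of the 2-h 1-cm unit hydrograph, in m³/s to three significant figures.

U_p ≈ 134 m³/s

Direct runoff: 0.0, 43.0, 85.0, 127.0, 221.0, 334.0, 192.0, 111.0, 64.0, 37.0, 21.0, 12.0, 7.0, 0.0 m³/s; ΣQ_DR = 1254 m³/s, peak = 334.0 m³/s.
Runoff depth d = ΣQ_DR·Δt / A = 1254 × 7200 / (361 km²) = 25.01 mm.
The 1-cm UH is the DRH scaled by (10 mm)/d, so U_p = 334.0 × 10/25.01 = 134 m³/s.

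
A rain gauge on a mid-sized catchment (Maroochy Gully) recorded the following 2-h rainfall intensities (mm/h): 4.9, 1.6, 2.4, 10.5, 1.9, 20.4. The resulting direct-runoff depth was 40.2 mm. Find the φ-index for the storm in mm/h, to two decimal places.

φ ≈ 5.40 mm/h

Only the 2 blocks with intensity above φ contribute runoff: 10.5, 20.4 mm/h.
Σ(I−φ)·Δt = d  ⇒  (10.5+20.4 − 2φ)·2 = 40.2
φ = (30.90 − 40.2/2) / 2 = 5.40 mm/h.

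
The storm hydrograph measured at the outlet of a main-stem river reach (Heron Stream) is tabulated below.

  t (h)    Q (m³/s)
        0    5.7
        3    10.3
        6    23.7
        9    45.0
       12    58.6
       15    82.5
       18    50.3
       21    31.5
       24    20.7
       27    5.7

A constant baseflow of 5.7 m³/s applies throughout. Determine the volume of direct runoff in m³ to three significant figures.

Direct-runoff ordinates (Q − Q_b): 0.0, 4.6, 18.0, 39.3, 52.9, 76.8, 44.6, 25.8, 15.0, 0.0 m³/s.
ΣQ_DR = 277.0 m³/s.
With Δt = 3 h = 10800 s, V = ΣQ_DR · Δt = 277.0 × 10800 = 2.99 × 10^6 m³.

V ≈ 2.99 × 10^6 m³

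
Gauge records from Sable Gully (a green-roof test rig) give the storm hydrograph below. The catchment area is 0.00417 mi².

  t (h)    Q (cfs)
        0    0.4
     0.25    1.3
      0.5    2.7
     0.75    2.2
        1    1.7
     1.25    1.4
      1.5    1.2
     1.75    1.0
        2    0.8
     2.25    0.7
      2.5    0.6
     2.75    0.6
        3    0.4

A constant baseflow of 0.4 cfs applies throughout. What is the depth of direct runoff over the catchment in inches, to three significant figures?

Direct runoff: 0.0, 0.9, 2.3, 1.8, 1.3, 1.0, 0.8, 0.6, 0.4, 0.3, 0.2, 0.2, 0.0 cfs; ΣQ_DR = 9.800 cfs.
V = ΣQ_DR · Δt = 9.800 × 900 s = 8820 ft³.
Over A = 0.00417 mi², depth = V / A = 0.910 in.

d ≈ 0.910 in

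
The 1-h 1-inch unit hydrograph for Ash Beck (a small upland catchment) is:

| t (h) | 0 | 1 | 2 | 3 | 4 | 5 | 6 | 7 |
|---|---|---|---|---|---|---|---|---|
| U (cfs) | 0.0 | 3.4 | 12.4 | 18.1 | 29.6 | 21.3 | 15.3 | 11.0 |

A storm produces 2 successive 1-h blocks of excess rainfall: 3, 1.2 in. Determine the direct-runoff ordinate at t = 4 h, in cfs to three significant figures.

By discrete convolution, Q_j = Σ (P_i / 1 in) · U_{j−i}.
At t = 4 h (j=4): Q = (3/1)·29.6 + (1.2/1)·18.1 = 111 cfs.

Q ≈ 111 cfs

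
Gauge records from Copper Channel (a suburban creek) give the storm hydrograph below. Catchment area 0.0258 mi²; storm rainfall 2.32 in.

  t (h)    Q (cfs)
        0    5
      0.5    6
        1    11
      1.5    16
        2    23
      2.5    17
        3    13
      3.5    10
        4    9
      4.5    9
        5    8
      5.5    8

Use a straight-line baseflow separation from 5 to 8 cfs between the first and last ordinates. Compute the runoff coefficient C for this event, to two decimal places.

C ≈ 0.74

ΣQ_DR = 57.00 cfs; V = ΣQ_DR·Δt = 1.026 × 10^5 ft³.
Runoff depth d = V / A = 1.712 in.
C = d / P = 1.712 / 2.32 = 0.74.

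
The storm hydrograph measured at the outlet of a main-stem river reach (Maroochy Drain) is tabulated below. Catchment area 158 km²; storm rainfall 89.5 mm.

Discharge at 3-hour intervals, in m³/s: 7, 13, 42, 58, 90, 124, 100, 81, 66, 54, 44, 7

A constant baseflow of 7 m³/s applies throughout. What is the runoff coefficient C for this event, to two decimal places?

C ≈ 0.46

ΣQ_DR = 602.0 m³/s; V = ΣQ_DR·Δt = 6.502 × 10^6 m³.
Runoff depth d = V / A = 41.15 mm.
C = d / P = 41.15 / 89.5 = 0.46.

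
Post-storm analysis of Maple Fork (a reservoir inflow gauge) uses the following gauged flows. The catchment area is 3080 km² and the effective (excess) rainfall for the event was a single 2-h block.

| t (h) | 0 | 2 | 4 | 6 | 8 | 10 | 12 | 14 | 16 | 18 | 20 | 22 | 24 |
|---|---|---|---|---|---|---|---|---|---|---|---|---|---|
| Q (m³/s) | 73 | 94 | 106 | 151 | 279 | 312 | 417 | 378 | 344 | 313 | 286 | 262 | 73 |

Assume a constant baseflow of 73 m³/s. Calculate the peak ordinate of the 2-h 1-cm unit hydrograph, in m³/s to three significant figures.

U_p ≈ 688 m³/s

Direct runoff: 0.0, 21.0, 33.0, 78.0, 206.0, 239.0, 344.0, 305.0, 271.0, 240.0, 213.0, 189.0, 0.0 m³/s; ΣQ_DR = 2139 m³/s, peak = 344.0 m³/s.
Runoff depth d = ΣQ_DR·Δt / A = 2139 × 7200 / (3080 km²) = 5.000 mm.
The 1-cm UH is the DRH scaled by (10 mm)/d, so U_p = 344.0 × 10/5.000 = 688 m³/s.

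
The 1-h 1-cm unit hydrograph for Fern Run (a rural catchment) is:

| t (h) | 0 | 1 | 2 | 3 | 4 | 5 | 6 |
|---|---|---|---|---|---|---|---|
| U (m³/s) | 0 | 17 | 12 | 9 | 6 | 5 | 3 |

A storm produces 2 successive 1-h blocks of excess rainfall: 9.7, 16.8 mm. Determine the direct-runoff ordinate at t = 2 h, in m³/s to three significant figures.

By discrete convolution, Q_j = Σ (P_i / 10 mm) · U_{j−i}.
At t = 2 h (j=2): Q = (9.7/10)·12 + (16.8/10)·17 = 40.2 m³/s.

Q ≈ 40.2 m³/s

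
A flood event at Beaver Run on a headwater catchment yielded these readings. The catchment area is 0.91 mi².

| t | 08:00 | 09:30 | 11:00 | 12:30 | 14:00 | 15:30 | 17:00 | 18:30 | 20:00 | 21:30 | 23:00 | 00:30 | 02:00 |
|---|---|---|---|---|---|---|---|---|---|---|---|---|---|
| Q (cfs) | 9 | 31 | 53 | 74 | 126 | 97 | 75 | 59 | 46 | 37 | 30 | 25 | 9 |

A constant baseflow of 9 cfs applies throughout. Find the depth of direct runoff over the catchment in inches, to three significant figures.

d ≈ 1.42 in

Direct runoff: 0.0, 22.0, 44.0, 65.0, 117.0, 88.0, 66.0, 50.0, 37.0, 28.0, 21.0, 16.0, 0.0 cfs; ΣQ_DR = 554.0 cfs.
V = ΣQ_DR · Δt = 554.0 × 5400 s = 2.992 × 10^6 ft³.
Over A = 0.91 mi², depth = V / A = 1.42 in.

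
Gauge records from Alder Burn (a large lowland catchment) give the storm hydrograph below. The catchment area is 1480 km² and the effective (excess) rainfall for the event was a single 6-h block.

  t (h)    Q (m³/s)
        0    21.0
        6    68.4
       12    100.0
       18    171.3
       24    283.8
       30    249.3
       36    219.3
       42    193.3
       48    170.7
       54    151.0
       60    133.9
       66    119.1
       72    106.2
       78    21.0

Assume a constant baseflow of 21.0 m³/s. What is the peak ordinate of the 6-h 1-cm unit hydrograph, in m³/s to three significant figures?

U_p ≈ 105 m³/s

Direct runoff: 0.0, 47.4, 79.0, 150.3, 262.8, 228.3, 198.3, 172.3, 149.7, 130.0, 112.9, 98.1, 85.2, 0.0 m³/s; ΣQ_DR = 1714 m³/s, peak = 262.8 m³/s.
Runoff depth d = ΣQ_DR·Δt / A = 1714 × 21600 / (1480 km²) = 25.02 mm.
The 1-cm UH is the DRH scaled by (10 mm)/d, so U_p = 262.8 × 10/25.02 = 105 m³/s.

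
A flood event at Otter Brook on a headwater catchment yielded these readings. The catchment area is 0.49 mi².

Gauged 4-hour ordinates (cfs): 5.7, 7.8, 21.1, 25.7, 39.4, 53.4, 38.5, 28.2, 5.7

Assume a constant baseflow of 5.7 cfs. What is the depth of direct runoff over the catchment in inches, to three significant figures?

Direct runoff: 0.0, 2.1, 15.4, 20.0, 33.7, 47.7, 32.8, 22.5, 0.0 cfs; ΣQ_DR = 174.2 cfs.
V = ΣQ_DR · Δt = 174.2 × 14400 s = 2.508 × 10^6 ft³.
Over A = 0.49 mi², depth = V / A = 2.20 in.

d ≈ 2.20 in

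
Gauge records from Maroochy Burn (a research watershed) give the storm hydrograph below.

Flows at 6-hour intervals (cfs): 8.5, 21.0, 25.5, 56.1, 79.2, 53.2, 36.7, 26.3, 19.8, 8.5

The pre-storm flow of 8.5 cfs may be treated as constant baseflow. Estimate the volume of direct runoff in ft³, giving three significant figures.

V ≈ 5.40 × 10^6 ft³

Direct-runoff ordinates (Q − Q_b): 0.0, 12.5, 17.0, 47.6, 70.7, 44.7, 28.2, 17.8, 11.3, 0.0 cfs.
ΣQ_DR = 249.8 cfs.
With Δt = 6 h = 21600 s, V = ΣQ_DR · Δt = 249.8 × 21600 = 5.40 × 10^6 ft³.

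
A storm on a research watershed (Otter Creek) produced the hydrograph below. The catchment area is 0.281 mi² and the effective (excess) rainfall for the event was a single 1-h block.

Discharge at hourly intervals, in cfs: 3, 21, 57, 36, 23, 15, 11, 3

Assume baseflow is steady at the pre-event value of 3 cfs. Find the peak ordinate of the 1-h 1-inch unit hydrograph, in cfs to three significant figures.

Direct runoff: 0.0, 18.0, 54.0, 33.0, 20.0, 12.0, 8.0, 0.0 cfs; ΣQ_DR = 145.0 cfs, peak = 54.0 cfs.
Runoff depth d = ΣQ_DR·Δt / A = 145.0 × 3600 / (0.281 mi²) = 0.7996 in.
The 1-inch UH is the DRH scaled by (1 in)/d, so U_p = 54.0 × 1/0.7996 = 67.5 cfs.

U_p ≈ 67.5 cfs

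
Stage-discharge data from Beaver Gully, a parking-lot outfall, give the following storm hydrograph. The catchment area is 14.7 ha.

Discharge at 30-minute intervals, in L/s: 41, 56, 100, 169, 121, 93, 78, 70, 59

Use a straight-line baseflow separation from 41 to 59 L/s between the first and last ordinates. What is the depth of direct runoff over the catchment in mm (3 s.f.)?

d ≈ 4.13 mm

Direct runoff: 0.00, 12.75, 54.50, 121.25, 71.00, 40.75, 23.50, 13.25, 0.00 L/s; ΣQ_DR = 337.0 L/s.
V = ΣQ_DR · Δt = 337.0 × 1800 s = 6.066 × 10^5 L.
Over A = 14.7 ha, depth = V / A = 4.13 mm.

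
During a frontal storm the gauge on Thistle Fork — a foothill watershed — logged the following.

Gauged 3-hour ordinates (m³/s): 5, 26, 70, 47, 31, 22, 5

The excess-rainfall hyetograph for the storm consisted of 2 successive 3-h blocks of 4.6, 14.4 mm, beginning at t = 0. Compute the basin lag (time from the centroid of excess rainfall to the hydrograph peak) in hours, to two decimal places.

Centroid of excess rainfall: t_c = Σ P_i·t̄_i / ΣP_i = 3.7737 h (block centres at 1.5, 4.5 h).
Hydrograph peak occurs at t = 6 h, so basin lag t_L = 6 − 3.7737 = 2.23 h.

t_L ≈ 2.23 h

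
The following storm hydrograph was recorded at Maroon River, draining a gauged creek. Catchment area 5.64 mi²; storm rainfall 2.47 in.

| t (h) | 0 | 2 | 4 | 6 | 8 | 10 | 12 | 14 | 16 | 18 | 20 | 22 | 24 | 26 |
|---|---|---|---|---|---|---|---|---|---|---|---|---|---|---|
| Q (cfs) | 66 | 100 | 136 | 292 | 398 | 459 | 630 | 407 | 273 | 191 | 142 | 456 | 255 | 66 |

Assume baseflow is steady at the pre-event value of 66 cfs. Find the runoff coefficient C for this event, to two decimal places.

C ≈ 0.66

ΣQ_DR = 2947 cfs; V = ΣQ_DR·Δt = 2.122 × 10^7 ft³.
Runoff depth d = V / A = 1.619 in.
C = d / P = 1.619 / 2.47 = 0.66.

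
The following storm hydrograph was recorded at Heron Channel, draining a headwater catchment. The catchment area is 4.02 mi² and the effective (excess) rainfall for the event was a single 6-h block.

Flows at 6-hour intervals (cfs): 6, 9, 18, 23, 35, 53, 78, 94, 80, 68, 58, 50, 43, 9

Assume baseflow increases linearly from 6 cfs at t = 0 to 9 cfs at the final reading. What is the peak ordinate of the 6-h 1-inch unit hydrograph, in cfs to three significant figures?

U_p ≈ 72.0 cfs

Direct runoff: 0.00, 2.77, 11.54, 16.31, 28.08, 45.85, 70.62, 86.38, 72.15, 59.92, 49.69, 41.46, 34.23, 0.00 cfs; ΣQ_DR = 519.0 cfs, peak = 86.38 cfs.
Runoff depth d = ΣQ_DR·Δt / A = 519.0 × 21600 / (4.02 mi²) = 1.200 in.
The 1-inch UH is the DRH scaled by (1 in)/d, so U_p = 86.38 × 1/1.200 = 72.0 cfs.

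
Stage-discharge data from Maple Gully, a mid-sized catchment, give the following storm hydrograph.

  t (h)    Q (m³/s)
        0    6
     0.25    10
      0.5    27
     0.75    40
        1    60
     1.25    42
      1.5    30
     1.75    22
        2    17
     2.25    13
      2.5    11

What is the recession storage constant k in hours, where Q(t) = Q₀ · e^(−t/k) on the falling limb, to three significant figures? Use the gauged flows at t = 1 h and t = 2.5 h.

On the falling limb, Q drops from 60 to 11 m³/s between t = 1 h and t = 2.5 h (Δt = 1.5 h).
k = −Δt / ln(Q₂/Q₁) = −1.5 / ln(11/60) = 0.884 h.

k ≈ 0.884 h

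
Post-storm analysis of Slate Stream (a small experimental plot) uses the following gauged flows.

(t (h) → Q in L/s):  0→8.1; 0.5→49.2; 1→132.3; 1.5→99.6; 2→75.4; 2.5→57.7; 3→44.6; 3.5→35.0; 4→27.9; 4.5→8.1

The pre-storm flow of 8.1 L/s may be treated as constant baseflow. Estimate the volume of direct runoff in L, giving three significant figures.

V ≈ 8.22 × 10^5 L

Direct-runoff ordinates (Q − Q_b): 0.0, 41.1, 124.2, 91.5, 67.3, 49.6, 36.5, 26.9, 19.8, 0.0 L/s.
ΣQ_DR = 456.9 L/s.
With Δt = 0.5 h = 1800 s, V = ΣQ_DR · Δt = 456.9 × 1800 = 8.22 × 10^5 L.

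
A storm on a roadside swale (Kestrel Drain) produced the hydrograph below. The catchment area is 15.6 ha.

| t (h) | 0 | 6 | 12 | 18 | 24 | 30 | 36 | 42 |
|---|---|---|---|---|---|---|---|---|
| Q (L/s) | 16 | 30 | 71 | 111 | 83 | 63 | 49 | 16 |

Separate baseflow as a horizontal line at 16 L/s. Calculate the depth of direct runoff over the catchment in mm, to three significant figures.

d ≈ 43.1 mm

Direct runoff: 0.0, 14.0, 55.0, 95.0, 67.0, 47.0, 33.0, 0.0 L/s; ΣQ_DR = 311.0 L/s.
V = ΣQ_DR · Δt = 311.0 × 21600 s = 6.718 × 10^6 L.
Over A = 15.6 ha, depth = V / A = 43.1 mm.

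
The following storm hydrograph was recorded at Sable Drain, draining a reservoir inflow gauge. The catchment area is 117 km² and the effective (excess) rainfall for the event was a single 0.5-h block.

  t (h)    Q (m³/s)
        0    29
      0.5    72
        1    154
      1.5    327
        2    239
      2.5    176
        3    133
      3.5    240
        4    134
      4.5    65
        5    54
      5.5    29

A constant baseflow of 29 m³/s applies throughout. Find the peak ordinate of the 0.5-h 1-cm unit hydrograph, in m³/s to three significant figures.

U_p ≈ 149 m³/s

Direct runoff: 0.0, 43.0, 125.0, 298.0, 210.0, 147.0, 104.0, 211.0, 105.0, 36.0, 25.0, 0.0 m³/s; ΣQ_DR = 1304 m³/s, peak = 298.0 m³/s.
Runoff depth d = ΣQ_DR·Δt / A = 1304 × 1800 / (117 km²) = 20.06 mm.
The 1-cm UH is the DRH scaled by (10 mm)/d, so U_p = 298.0 × 10/20.06 = 149 m³/s.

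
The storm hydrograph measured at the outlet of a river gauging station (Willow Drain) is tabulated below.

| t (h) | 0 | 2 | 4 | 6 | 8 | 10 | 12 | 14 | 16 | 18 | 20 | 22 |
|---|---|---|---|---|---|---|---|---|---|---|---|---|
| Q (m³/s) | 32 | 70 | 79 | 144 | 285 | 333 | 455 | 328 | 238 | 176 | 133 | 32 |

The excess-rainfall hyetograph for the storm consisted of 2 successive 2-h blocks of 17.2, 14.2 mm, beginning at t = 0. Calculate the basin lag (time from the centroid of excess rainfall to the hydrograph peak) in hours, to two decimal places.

t_L ≈ 10.10 h

Centroid of excess rainfall: t_c = Σ P_i·t̄_i / ΣP_i = 1.9045 h (block centres at 1, 3 h).
Hydrograph peak occurs at t = 12 h, so basin lag t_L = 12 − 1.9045 = 10.10 h.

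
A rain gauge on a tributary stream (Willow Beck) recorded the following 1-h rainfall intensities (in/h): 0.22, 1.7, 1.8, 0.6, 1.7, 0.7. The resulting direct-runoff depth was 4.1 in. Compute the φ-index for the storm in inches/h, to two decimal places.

φ ≈ 0.48 in/h

Only the 5 blocks with intensity above φ contribute runoff: 1.7, 1.8, 0.6, 1.7, 0.7 in/h.
Σ(I−φ)·Δt = d  ⇒  (1.7+1.8+0.6+1.7+0.7 − 5φ)·1 = 4.1
φ = (6.500 − 4.1/1) / 5 = 0.48 in/h.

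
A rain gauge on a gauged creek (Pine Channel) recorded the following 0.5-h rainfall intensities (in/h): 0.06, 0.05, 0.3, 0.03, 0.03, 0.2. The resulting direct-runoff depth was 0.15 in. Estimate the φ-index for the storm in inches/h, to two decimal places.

φ ≈ 0.10 in/h

Only the 2 blocks with intensity above φ contribute runoff: 0.3, 0.2 in/h.
Σ(I−φ)·Δt = d  ⇒  (0.3+0.2 − 2φ)·0.5 = 0.15
φ = (0.5000 − 0.15/0.5) / 2 = 0.10 in/h.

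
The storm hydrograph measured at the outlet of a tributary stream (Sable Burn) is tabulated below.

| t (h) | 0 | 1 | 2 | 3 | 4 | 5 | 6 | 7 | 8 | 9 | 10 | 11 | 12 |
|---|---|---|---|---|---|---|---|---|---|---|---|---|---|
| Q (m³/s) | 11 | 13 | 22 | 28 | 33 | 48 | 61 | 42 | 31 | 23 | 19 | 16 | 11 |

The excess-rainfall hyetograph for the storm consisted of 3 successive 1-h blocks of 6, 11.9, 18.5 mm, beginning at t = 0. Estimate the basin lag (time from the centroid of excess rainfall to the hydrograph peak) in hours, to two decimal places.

Centroid of excess rainfall: t_c = Σ P_i·t̄_i / ΣP_i = 1.8434 h (block centres at 0.5, 1.5, 2.5 h).
Hydrograph peak occurs at t = 6 h, so basin lag t_L = 6 − 1.8434 = 4.16 h.

t_L ≈ 4.16 h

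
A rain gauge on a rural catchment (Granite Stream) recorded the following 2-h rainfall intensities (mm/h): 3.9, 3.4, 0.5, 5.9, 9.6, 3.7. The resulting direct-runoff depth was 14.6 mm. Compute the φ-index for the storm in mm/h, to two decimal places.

Only the 2 blocks with intensity above φ contribute runoff: 5.9, 9.6 mm/h.
Σ(I−φ)·Δt = d  ⇒  (5.9+9.6 − 2φ)·2 = 14.6
φ = (15.50 − 14.6/2) / 2 = 4.10 mm/h.

φ ≈ 4.10 mm/h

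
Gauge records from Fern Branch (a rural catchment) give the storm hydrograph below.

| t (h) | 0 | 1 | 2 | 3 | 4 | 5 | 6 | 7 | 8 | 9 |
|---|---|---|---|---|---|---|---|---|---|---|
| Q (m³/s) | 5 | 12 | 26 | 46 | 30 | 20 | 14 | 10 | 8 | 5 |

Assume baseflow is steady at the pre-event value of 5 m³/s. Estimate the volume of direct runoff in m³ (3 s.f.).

V ≈ 4.54 × 10^5 m³

Direct-runoff ordinates (Q − Q_b): 0.0, 7.0, 21.0, 41.0, 25.0, 15.0, 9.0, 5.0, 3.0, 0.0 m³/s.
ΣQ_DR = 126.0 m³/s.
With Δt = 1 h = 3600 s, V = ΣQ_DR · Δt = 126.0 × 3600 = 4.54 × 10^5 m³.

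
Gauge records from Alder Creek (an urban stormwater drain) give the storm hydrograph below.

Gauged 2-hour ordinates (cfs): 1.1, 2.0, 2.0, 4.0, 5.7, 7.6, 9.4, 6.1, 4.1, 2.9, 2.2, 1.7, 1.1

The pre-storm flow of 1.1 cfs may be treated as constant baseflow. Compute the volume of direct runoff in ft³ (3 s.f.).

V ≈ 2.56 × 10^5 ft³

Direct-runoff ordinates (Q − Q_b): 0.0, 0.9, 0.9, 2.9, 4.6, 6.5, 8.3, 5.0, 3.0, 1.8, 1.1, 0.6, 0.0 cfs.
ΣQ_DR = 35.60 cfs.
With Δt = 2 h = 7200 s, V = ΣQ_DR · Δt = 35.60 × 7200 = 2.56 × 10^5 ft³.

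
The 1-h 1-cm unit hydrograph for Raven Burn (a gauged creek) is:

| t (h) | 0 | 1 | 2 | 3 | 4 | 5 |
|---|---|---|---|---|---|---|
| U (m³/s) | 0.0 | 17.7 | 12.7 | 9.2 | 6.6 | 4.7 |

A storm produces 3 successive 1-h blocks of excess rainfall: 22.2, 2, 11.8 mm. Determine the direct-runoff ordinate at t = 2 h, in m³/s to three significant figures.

By discrete convolution, Q_j = Σ (P_i / 10 mm) · U_{j−i}.
At t = 2 h (j=2): Q = (22.2/10)·12.7 + (2/10)·17.7 + (11.8/10)·0.0 = 31.7 m³/s.

Q ≈ 31.7 m³/s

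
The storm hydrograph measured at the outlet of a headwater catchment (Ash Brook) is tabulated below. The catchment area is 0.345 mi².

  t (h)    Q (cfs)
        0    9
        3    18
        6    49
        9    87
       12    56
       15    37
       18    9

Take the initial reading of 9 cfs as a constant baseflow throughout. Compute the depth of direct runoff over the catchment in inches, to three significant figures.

d ≈ 2.72 in

Direct runoff: 0.0, 9.0, 40.0, 78.0, 47.0, 28.0, 0.0 cfs; ΣQ_DR = 202.0 cfs.
V = ΣQ_DR · Δt = 202.0 × 10800 s = 2.182 × 10^6 ft³.
Over A = 0.345 mi², depth = V / A = 2.72 in.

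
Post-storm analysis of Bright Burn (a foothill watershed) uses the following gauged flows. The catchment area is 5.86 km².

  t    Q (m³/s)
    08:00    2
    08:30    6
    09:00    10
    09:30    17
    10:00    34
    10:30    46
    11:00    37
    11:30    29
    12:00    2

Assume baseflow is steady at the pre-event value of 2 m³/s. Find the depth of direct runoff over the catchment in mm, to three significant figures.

d ≈ 50.7 mm

Direct runoff: 0.0, 4.0, 8.0, 15.0, 32.0, 44.0, 35.0, 27.0, 0.0 m³/s; ΣQ_DR = 165.0 m³/s.
V = ΣQ_DR · Δt = 165.0 × 1800 s = 2.970 × 10^5 m³.
Over A = 5.86 km², depth = V / A = 50.7 mm.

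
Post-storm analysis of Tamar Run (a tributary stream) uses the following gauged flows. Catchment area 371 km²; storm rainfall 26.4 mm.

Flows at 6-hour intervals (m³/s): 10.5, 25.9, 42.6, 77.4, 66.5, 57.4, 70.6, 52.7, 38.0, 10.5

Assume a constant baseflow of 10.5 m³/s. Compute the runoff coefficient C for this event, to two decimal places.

ΣQ_DR = 347.1 m³/s; V = ΣQ_DR·Δt = 7.497 × 10^6 m³.
Runoff depth d = V / A = 20.21 mm.
C = d / P = 20.21 / 26.4 = 0.77.

C ≈ 0.77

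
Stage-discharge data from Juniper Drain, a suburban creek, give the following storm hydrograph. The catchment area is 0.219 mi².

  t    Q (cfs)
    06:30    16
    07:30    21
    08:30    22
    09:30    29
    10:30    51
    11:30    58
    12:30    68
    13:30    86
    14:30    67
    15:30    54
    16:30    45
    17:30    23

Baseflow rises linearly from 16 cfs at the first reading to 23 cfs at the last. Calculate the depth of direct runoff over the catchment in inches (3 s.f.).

Direct runoff: 0.00, 4.36, 4.73, 11.09, 32.45, 38.82, 48.18, 65.55, 45.91, 32.27, 22.64, 0.00 cfs; ΣQ_DR = 306.0 cfs.
V = ΣQ_DR · Δt = 306.0 × 3600 s = 1.102 × 10^6 ft³.
Over A = 0.219 mi², depth = V / A = 2.17 in.

d ≈ 2.17 in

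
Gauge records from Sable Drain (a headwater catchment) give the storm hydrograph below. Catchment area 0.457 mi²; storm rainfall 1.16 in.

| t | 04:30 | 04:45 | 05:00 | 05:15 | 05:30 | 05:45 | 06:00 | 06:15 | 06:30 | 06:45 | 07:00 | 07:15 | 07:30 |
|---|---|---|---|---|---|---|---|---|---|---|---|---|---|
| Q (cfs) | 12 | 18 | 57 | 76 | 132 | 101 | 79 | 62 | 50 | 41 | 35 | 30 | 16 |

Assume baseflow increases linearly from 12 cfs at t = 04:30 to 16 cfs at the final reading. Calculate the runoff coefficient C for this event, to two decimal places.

ΣQ_DR = 527.0 cfs; V = ΣQ_DR·Δt = 4.743 × 10^5 ft³.
Runoff depth d = V / A = 0.4467 in.
C = d / P = 0.4467 / 1.16 = 0.39.

C ≈ 0.39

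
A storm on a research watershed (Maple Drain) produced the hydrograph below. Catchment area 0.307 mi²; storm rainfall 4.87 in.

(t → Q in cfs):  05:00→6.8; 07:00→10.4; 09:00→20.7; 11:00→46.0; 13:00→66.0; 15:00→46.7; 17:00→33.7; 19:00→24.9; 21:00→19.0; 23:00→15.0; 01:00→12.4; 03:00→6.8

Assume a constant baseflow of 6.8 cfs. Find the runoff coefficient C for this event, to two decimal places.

C ≈ 0.47

ΣQ_DR = 226.8 cfs; V = ΣQ_DR·Δt = 1.633 × 10^6 ft³.
Runoff depth d = V / A = 2.290 in.
C = d / P = 2.290 / 4.87 = 0.47.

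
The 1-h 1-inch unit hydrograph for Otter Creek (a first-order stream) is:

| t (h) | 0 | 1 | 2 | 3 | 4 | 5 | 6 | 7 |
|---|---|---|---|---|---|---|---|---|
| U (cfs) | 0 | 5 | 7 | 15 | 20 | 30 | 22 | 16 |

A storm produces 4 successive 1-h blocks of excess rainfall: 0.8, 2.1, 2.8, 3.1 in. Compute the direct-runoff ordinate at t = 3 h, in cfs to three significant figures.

By discrete convolution, Q_j = Σ (P_i / 1 in) · U_{j−i}.
At t = 3 h (j=3): Q = (0.8/1)·15 + (2.1/1)·7 + (2.8/1)·5 + (3.1/1)·0 = 40.7 cfs.

Q ≈ 40.7 cfs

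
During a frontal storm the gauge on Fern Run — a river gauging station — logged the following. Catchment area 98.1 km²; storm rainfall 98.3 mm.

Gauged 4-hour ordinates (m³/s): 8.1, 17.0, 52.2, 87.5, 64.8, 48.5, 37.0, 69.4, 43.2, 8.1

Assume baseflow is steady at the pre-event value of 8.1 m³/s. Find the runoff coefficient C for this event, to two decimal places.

C ≈ 0.53

ΣQ_DR = 354.8 m³/s; V = ΣQ_DR·Δt = 5.109 × 10^6 m³.
Runoff depth d = V / A = 52.08 mm.
C = d / P = 52.08 / 98.3 = 0.53.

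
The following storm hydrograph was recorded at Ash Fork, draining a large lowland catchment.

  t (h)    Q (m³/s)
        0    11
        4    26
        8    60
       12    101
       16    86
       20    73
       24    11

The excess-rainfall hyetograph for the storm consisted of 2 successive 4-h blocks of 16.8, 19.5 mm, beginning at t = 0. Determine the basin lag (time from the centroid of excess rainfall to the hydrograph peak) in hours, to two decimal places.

t_L ≈ 7.85 h

Centroid of excess rainfall: t_c = Σ P_i·t̄_i / ΣP_i = 4.1488 h (block centres at 2, 6 h).
Hydrograph peak occurs at t = 12 h, so basin lag t_L = 12 − 4.1488 = 7.85 h.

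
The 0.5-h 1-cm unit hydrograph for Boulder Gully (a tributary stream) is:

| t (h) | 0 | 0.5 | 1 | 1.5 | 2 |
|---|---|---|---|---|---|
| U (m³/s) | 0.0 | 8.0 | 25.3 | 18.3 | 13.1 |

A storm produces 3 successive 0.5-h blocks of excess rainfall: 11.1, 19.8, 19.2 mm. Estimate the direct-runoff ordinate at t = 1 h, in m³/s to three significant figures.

Q ≈ 43.9 m³/s

By discrete convolution, Q_j = Σ (P_i / 10 mm) · U_{j−i}.
At t = 1 h (j=2): Q = (11.1/10)·25.3 + (19.8/10)·8.0 + (19.2/10)·0.0 = 43.9 m³/s.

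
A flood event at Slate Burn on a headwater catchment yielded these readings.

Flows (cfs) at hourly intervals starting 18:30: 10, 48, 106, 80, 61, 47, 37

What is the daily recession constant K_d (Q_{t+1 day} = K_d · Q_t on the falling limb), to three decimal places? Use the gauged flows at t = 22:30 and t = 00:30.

Between t = 22:30 and t = 00:30 the flow falls from 61 to 37 cfs over 2×1 h = 2 h.
Per-interval ratio K = (37/61)^(1/2) = 0.7788; K_d = K^(24/1) = 0.002.

K_d ≈ 0.002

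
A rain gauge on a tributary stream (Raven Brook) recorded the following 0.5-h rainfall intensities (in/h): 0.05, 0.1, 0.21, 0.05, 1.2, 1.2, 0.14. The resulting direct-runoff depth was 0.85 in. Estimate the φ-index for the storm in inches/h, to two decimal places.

Only the 2 blocks with intensity above φ contribute runoff: 1.2, 1.2 in/h.
Σ(I−φ)·Δt = d  ⇒  (1.2+1.2 − 2φ)·0.5 = 0.85
φ = (2.400 − 0.85/0.5) / 2 = 0.35 in/h.

φ ≈ 0.35 in/h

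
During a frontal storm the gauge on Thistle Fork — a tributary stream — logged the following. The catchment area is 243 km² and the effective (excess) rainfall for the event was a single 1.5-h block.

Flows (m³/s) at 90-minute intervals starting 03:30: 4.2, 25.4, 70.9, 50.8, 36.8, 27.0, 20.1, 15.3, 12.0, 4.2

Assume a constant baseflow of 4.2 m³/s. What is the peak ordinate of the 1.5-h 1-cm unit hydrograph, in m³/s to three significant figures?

Direct runoff: 0.0, 21.2, 66.7, 46.6, 32.6, 22.8, 15.9, 11.1, 7.8, 0.0 m³/s; ΣQ_DR = 224.7 m³/s, peak = 66.7 m³/s.
Runoff depth d = ΣQ_DR·Δt / A = 224.7 × 5400 / (243 km²) = 4.993 mm.
The 1-cm UH is the DRH scaled by (10 mm)/d, so U_p = 66.7 × 10/4.993 = 134 m³/s.

U_p ≈ 134 m³/s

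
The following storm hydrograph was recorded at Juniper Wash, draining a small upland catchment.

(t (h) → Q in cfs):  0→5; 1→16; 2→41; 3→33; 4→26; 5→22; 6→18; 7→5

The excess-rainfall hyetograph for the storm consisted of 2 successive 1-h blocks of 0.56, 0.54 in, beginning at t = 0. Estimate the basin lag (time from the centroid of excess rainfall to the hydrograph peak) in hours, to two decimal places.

t_L ≈ 1.01 h

Centroid of excess rainfall: t_c = Σ P_i·t̄_i / ΣP_i = 0.9909 h (block centres at 0.5, 1.5 h).
Hydrograph peak occurs at t = 2 h, so basin lag t_L = 2 − 0.9909 = 1.01 h.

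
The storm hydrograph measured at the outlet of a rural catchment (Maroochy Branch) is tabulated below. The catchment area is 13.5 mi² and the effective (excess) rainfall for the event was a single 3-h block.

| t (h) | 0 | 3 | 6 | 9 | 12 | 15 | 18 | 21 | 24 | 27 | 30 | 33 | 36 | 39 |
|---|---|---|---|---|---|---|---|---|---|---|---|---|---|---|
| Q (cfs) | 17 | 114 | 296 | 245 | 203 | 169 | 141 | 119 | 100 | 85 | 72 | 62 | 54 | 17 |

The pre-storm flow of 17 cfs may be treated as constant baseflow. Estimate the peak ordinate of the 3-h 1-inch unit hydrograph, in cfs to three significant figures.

U_p ≈ 556 cfs

Direct runoff: 0.0, 97.0, 279.0, 228.0, 186.0, 152.0, 124.0, 102.0, 83.0, 68.0, 55.0, 45.0, 37.0, 0.0 cfs; ΣQ_DR = 1456 cfs, peak = 279.0 cfs.
Runoff depth d = ΣQ_DR·Δt / A = 1456 × 10800 / (13.5 mi²) = 0.5014 in.
The 1-inch UH is the DRH scaled by (1 in)/d, so U_p = 279.0 × 1/0.5014 = 556 cfs.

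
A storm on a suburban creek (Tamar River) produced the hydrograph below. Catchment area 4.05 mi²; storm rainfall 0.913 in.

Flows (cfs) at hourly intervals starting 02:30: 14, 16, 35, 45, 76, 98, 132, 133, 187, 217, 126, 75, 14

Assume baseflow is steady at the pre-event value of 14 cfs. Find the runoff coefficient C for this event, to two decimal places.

C ≈ 0.41

ΣQ_DR = 986.0 cfs; V = ΣQ_DR·Δt = 3.550 × 10^6 ft³.
Runoff depth d = V / A = 0.3773 in.
C = d / P = 0.3773 / 0.913 = 0.41.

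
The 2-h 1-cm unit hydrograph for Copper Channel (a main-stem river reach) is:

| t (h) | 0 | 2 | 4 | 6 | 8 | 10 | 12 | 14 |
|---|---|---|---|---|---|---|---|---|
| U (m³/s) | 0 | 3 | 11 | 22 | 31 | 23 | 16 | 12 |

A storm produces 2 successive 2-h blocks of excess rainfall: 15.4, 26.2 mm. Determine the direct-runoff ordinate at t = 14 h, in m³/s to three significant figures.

By discrete convolution, Q_j = Σ (P_i / 10 mm) · U_{j−i}.
At t = 14 h (j=7): Q = (15.4/10)·12 + (26.2/10)·16 = 60.4 m³/s.

Q ≈ 60.4 m³/s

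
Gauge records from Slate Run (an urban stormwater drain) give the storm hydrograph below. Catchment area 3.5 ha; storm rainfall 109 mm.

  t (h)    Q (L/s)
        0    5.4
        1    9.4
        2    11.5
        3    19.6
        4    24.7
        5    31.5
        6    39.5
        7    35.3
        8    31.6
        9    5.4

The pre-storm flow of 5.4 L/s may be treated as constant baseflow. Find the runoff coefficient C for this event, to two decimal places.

ΣQ_DR = 159.9 L/s; V = ΣQ_DR·Δt = 5.756 × 10^5 L.
Runoff depth d = V / A = 16.45 mm.
C = d / P = 16.45 / 109 = 0.15.

C ≈ 0.15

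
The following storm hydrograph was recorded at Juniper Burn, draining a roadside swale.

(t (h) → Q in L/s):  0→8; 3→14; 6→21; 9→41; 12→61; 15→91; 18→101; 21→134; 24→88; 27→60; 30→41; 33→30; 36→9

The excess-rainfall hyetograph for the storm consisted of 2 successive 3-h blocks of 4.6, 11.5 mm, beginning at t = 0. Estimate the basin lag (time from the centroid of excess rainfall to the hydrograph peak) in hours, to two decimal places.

t_L ≈ 17.36 h

Centroid of excess rainfall: t_c = Σ P_i·t̄_i / ΣP_i = 3.6429 h (block centres at 1.5, 4.5 h).
Hydrograph peak occurs at t = 21 h, so basin lag t_L = 21 − 3.6429 = 17.36 h.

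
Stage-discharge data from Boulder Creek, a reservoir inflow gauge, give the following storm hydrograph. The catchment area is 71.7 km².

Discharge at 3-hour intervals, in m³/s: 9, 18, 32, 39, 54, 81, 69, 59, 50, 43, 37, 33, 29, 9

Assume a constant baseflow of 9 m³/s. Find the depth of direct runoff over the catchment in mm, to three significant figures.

d ≈ 65.7 mm

Direct runoff: 0.0, 9.0, 23.0, 30.0, 45.0, 72.0, 60.0, 50.0, 41.0, 34.0, 28.0, 24.0, 20.0, 0.0 m³/s; ΣQ_DR = 436.0 m³/s.
V = ΣQ_DR · Δt = 436.0 × 10800 s = 4.709 × 10^6 m³.
Over A = 71.7 km², depth = V / A = 65.7 mm.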